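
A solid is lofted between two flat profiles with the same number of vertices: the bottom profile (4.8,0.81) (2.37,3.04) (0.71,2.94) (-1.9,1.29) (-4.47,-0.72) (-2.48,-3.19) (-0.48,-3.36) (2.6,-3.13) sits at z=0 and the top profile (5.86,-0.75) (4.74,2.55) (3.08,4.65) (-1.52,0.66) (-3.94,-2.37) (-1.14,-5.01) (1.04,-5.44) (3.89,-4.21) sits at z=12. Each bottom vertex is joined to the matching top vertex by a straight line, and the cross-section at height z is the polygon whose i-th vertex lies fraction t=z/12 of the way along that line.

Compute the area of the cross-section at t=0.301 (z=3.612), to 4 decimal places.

Area at t=0.301: 43.7076

Cross-section at t=0.301: each vertex is (1-t)·p0[i] + t·p1[i].
  v1: (1-0.301)·(4.8,0.81) + 0.301·(5.86,-0.75) = (5.1191,0.3404)
  v2: (1-0.301)·(2.37,3.04) + 0.301·(4.74,2.55) = (3.0834,2.8925)
  v3: (1-0.301)·(0.71,2.94) + 0.301·(3.08,4.65) = (1.4234,3.4547)
  v4: (1-0.301)·(-1.9,1.29) + 0.301·(-1.52,0.66) = (-1.7856,1.1004)
  v5: (1-0.301)·(-4.47,-0.72) + 0.301·(-3.94,-2.37) = (-4.3105,-1.2167)
  v6: (1-0.301)·(-2.48,-3.19) + 0.301·(-1.14,-5.01) = (-2.0767,-3.7378)
  v7: (1-0.301)·(-0.48,-3.36) + 0.301·(1.04,-5.44) = (-0.0225,-3.9861)
  v8: (1-0.301)·(2.6,-3.13) + 0.301·(3.89,-4.21) = (2.9883,-3.4551)
Shoelace sum Σ(x_i·y_{i+1} − x_{i+1}·y_i):
  i=1: 5.1191·2.8925 − 3.0834·0.3404 = +13.7572 (running +13.7572)
  i=2: 3.0834·3.4547 − 1.4234·2.8925 = +6.5350 (running +20.2923)
  i=3: 1.4234·1.1004 − -1.7856·3.4547 = +7.7350 (running +28.0273)
  i=4: -1.7856·-1.2167 − -4.3105·1.1004 = +6.9156 (running +34.9429)
  i=5: -4.3105·-3.7378 − -2.0767·-1.2167 = +13.5852 (running +48.5281)
  i=6: -2.0767·-3.9861 − -0.0225·-3.7378 = +8.1937 (running +56.7218)
  i=7: -0.0225·-3.4551 − 2.9883·-3.9861 = +11.9892 (running +68.7110)
  i=8: 2.9883·0.3404 − 5.1191·-3.4551 = +18.7041 (running +87.4151)
Area = |Σ|/2 = |87.4151|/2 = 43.7076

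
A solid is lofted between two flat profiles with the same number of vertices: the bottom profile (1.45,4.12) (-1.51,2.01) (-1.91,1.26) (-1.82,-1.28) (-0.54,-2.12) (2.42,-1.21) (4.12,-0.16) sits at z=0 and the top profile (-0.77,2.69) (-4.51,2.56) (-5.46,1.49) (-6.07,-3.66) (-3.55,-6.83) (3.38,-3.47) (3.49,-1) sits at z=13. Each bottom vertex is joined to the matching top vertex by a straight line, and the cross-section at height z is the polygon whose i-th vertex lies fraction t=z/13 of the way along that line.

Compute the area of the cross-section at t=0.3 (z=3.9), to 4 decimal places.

Area at t=0.3: 32.7005

Cross-section at t=0.3: each vertex is (1-t)·p0[i] + t·p1[i].
  v1: (1-0.3)·(1.45,4.12) + 0.3·(-0.77,2.69) = (0.7840,3.6910)
  v2: (1-0.3)·(-1.51,2.01) + 0.3·(-4.51,2.56) = (-2.4100,2.1750)
  v3: (1-0.3)·(-1.91,1.26) + 0.3·(-5.46,1.49) = (-2.9750,1.3290)
  v4: (1-0.3)·(-1.82,-1.28) + 0.3·(-6.07,-3.66) = (-3.0950,-1.9940)
  v5: (1-0.3)·(-0.54,-2.12) + 0.3·(-3.55,-6.83) = (-1.4430,-3.5330)
  v6: (1-0.3)·(2.42,-1.21) + 0.3·(3.38,-3.47) = (2.7080,-1.8880)
  v7: (1-0.3)·(4.12,-0.16) + 0.3·(3.49,-1) = (3.9310,-0.4120)
Shoelace sum Σ(x_i·y_{i+1} − x_{i+1}·y_i):
  i=1: 0.7840·2.1750 − -2.4100·3.6910 = +10.6005 (running +10.6005)
  i=2: -2.4100·1.3290 − -2.9750·2.1750 = +3.2677 (running +13.8682)
  i=3: -2.9750·-1.9940 − -3.0950·1.3290 = +10.0454 (running +23.9136)
  i=4: -3.0950·-3.5330 − -1.4430·-1.9940 = +8.0573 (running +31.9709)
  i=5: -1.4430·-1.8880 − 2.7080·-3.5330 = +12.2917 (running +44.2627)
  i=6: 2.7080·-0.4120 − 3.9310·-1.8880 = +6.3060 (running +50.5687)
  i=7: 3.9310·3.6910 − 0.7840·-0.4120 = +14.8323 (running +65.4011)
Area = |Σ|/2 = |65.4011|/2 = 32.7005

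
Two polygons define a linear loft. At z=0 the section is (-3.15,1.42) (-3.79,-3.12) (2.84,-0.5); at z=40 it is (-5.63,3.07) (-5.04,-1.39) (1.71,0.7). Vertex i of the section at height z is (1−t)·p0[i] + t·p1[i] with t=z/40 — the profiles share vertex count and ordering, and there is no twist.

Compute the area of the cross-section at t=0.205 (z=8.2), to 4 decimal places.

Cross-section at t=0.205: each vertex is (1-t)·p0[i] + t·p1[i].
  v1: (1-0.205)·(-3.15,1.42) + 0.205·(-5.63,3.07) = (-3.6584,1.7582)
  v2: (1-0.205)·(-3.79,-3.12) + 0.205·(-5.04,-1.39) = (-4.0463,-2.7654)
  v3: (1-0.205)·(2.84,-0.5) + 0.205·(1.71,0.7) = (2.6084,-0.2540)
Shoelace sum Σ(x_i·y_{i+1} − x_{i+1}·y_i):
  i=1: -3.6584·-2.7654 − -4.0463·1.7582 = +17.2311 (running +17.2311)
  i=2: -4.0463·-0.2540 − 2.6084·-2.7654 = +8.2407 (running +25.4718)
  i=3: 2.6084·1.7582 − -3.6584·-0.2540 = +3.6569 (running +29.1287)
Area = |Σ|/2 = |29.1287|/2 = 14.5644

Area at t=0.205: 14.5644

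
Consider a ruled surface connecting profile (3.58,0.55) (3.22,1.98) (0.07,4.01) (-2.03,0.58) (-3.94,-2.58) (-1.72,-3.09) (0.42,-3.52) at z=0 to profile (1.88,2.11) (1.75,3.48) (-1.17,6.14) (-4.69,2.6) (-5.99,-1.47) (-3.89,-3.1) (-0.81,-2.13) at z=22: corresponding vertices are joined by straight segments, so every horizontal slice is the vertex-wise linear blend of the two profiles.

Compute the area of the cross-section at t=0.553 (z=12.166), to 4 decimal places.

Cross-section at t=0.553: each vertex is (1-t)·p0[i] + t·p1[i].
  v1: (1-0.553)·(3.58,0.55) + 0.553·(1.88,2.11) = (2.6399,1.4127)
  v2: (1-0.553)·(3.22,1.98) + 0.553·(1.75,3.48) = (2.4071,2.8095)
  v3: (1-0.553)·(0.07,4.01) + 0.553·(-1.17,6.14) = (-0.6157,5.1879)
  v4: (1-0.553)·(-2.03,0.58) + 0.553·(-4.69,2.6) = (-3.5010,1.6971)
  v5: (1-0.553)·(-3.94,-2.58) + 0.553·(-5.99,-1.47) = (-5.0736,-1.9662)
  v6: (1-0.553)·(-1.72,-3.09) + 0.553·(-3.89,-3.1) = (-2.9200,-3.0955)
  v7: (1-0.553)·(0.42,-3.52) + 0.553·(-0.81,-2.13) = (-0.2602,-2.7513)
Shoelace sum Σ(x_i·y_{i+1} − x_{i+1}·y_i):
  i=1: 2.6399·2.8095 − 2.4071·1.4127 = +4.0164 (running +4.0164)
  i=2: 2.4071·5.1879 − -0.6157·2.8095 = +14.2176 (running +18.2339)
  i=3: -0.6157·1.6971 − -3.5010·5.1879 = +17.1178 (running +35.3517)
  i=4: -3.5010·-1.9662 − -5.0736·1.6971 = +15.4938 (running +50.8455)
  i=5: -5.0736·-3.0955 − -2.9200·-1.9662 = +9.9644 (running +60.8099)
  i=6: -2.9200·-2.7513 − -0.2602·-3.0955 = +7.2285 (running +68.0384)
  i=7: -0.2602·1.4127 − 2.6399·-2.7513 = +6.8957 (running +74.9341)
Area = |Σ|/2 = |74.9341|/2 = 37.4670

Area at t=0.553: 37.4670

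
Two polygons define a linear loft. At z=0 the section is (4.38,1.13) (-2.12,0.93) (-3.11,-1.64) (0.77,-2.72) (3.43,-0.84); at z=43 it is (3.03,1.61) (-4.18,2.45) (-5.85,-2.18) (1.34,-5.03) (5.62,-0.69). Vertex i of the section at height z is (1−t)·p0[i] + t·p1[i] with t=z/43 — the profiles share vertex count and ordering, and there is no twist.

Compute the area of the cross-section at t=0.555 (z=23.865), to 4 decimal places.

Cross-section at t=0.555: each vertex is (1-t)·p0[i] + t·p1[i].
  v1: (1-0.555)·(4.38,1.13) + 0.555·(3.03,1.61) = (3.6307,1.3964)
  v2: (1-0.555)·(-2.12,0.93) + 0.555·(-4.18,2.45) = (-3.2633,1.7736)
  v3: (1-0.555)·(-3.11,-1.64) + 0.555·(-5.85,-2.18) = (-4.6307,-1.9397)
  v4: (1-0.555)·(0.77,-2.72) + 0.555·(1.34,-5.03) = (1.0864,-4.0021)
  v5: (1-0.555)·(3.43,-0.84) + 0.555·(5.62,-0.69) = (4.6455,-0.7568)
Shoelace sum Σ(x_i·y_{i+1} − x_{i+1}·y_i):
  i=1: 3.6307·1.7736 − -3.2633·1.3964 = +10.9964 (running +10.9964)
  i=2: -3.2633·-1.9397 − -4.6307·1.7736 = +14.5428 (running +25.5392)
  i=3: -4.6307·-4.0021 − 1.0864·-1.9397 = +20.6395 (running +46.1787)
  i=4: 1.0864·-0.7568 − 4.6455·-4.0021 = +17.7692 (running +63.9479)
  i=5: 4.6455·1.3964 − 3.6307·-0.7568 = +9.2345 (running +73.1824)
Area = |Σ|/2 = |73.1824|/2 = 36.5912

Area at t=0.555: 36.5912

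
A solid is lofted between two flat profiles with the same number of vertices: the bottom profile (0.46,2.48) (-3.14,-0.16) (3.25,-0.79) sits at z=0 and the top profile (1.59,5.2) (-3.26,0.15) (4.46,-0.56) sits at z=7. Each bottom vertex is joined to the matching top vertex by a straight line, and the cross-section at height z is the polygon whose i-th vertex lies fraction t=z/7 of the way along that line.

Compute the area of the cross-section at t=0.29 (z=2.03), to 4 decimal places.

Cross-section at t=0.29: each vertex is (1-t)·p0[i] + t·p1[i].
  v1: (1-0.29)·(0.46,2.48) + 0.29·(1.59,5.2) = (0.7877,3.2688)
  v2: (1-0.29)·(-3.14,-0.16) + 0.29·(-3.26,0.15) = (-3.1748,-0.0701)
  v3: (1-0.29)·(3.25,-0.79) + 0.29·(4.46,-0.56) = (3.6009,-0.7233)
Shoelace sum Σ(x_i·y_{i+1} − x_{i+1}·y_i):
  i=1: 0.7877·-0.0701 − -3.1748·3.2688 = +10.3226 (running +10.3226)
  i=2: -3.1748·-0.7233 − 3.6009·-0.0701 = +2.5488 (running +12.8713)
  i=3: 3.6009·3.2688 − 0.7877·-0.7233 = +12.3404 (running +25.2117)
Area = |Σ|/2 = |25.2117|/2 = 12.6058

Area at t=0.29: 12.6058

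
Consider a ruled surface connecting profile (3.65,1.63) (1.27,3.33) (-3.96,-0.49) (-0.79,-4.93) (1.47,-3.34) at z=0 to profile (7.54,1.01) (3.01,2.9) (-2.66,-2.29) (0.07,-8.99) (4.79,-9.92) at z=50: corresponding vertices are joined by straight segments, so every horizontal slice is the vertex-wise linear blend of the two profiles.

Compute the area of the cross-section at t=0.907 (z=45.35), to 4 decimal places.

Cross-section at t=0.907: each vertex is (1-t)·p0[i] + t·p1[i].
  v1: (1-0.907)·(3.65,1.63) + 0.907·(7.54,1.01) = (7.1782,1.0677)
  v2: (1-0.907)·(1.27,3.33) + 0.907·(3.01,2.9) = (2.8482,2.9400)
  v3: (1-0.907)·(-3.96,-0.49) + 0.907·(-2.66,-2.29) = (-2.7809,-2.1226)
  v4: (1-0.907)·(-0.79,-4.93) + 0.907·(0.07,-8.99) = (-0.0100,-8.6124)
  v5: (1-0.907)·(1.47,-3.34) + 0.907·(4.79,-9.92) = (4.4812,-9.3081)
Shoelace sum Σ(x_i·y_{i+1} − x_{i+1}·y_i):
  i=1: 7.1782·2.9400 − 2.8482·1.0677 = +18.0630 (running +18.0630)
  i=2: 2.8482·-2.1226 − -2.7809·2.9400 = +2.1303 (running +20.1933)
  i=3: -2.7809·-8.6124 − -0.0100·-2.1226 = +23.9291 (running +44.1224)
  i=4: -0.0100·-9.3081 − 4.4812·-8.6124 = +38.6872 (running +82.8096)
  i=5: 4.4812·1.0677 − 7.1782·-9.3081 = +71.5998 (running +154.4095)
Area = |Σ|/2 = |154.4095|/2 = 77.2047

Area at t=0.907: 77.2047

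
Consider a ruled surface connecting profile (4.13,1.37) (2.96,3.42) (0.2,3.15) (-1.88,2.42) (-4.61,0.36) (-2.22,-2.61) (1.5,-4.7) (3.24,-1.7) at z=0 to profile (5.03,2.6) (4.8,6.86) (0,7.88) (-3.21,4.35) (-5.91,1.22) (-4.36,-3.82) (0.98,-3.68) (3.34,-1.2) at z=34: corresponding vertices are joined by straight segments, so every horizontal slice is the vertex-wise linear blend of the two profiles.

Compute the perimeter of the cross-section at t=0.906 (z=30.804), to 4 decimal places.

Cross-section at t=0.906: each vertex is (1-t)·p0[i] + t·p1[i].
  v1: (1-0.906)·(4.13,1.37) + 0.906·(5.03,2.6) = (4.9454,2.4844)
  v2: (1-0.906)·(2.96,3.42) + 0.906·(4.8,6.86) = (4.6270,6.5366)
  v3: (1-0.906)·(0.2,3.15) + 0.906·(0,7.88) = (0.0188,7.4354)
  v4: (1-0.906)·(-1.88,2.42) + 0.906·(-3.21,4.35) = (-3.0850,4.1686)
  v5: (1-0.906)·(-4.61,0.36) + 0.906·(-5.91,1.22) = (-5.7878,1.1392)
  v6: (1-0.906)·(-2.22,-2.61) + 0.906·(-4.36,-3.82) = (-4.1588,-3.7063)
  v7: (1-0.906)·(1.5,-4.7) + 0.906·(0.98,-3.68) = (1.0289,-3.7759)
  v8: (1-0.906)·(3.24,-1.7) + 0.906·(3.34,-1.2) = (3.3306,-1.2470)
Perimeter = Σ |v_{i+1} − v_i|:
  edge 1→2: √(-0.3184² + 4.0523²) = 4.0647 (running 4.0647)
  edge 2→3: √(-4.6082² + 0.8987²) = 4.6951 (running 8.7598)
  edge 3→4: √(-3.1038² + -3.2668²) = 4.5062 (running 13.2660)
  edge 4→5: √(-2.7028² + -3.0294²) = 4.0599 (running 17.3258)
  edge 5→6: √(1.6290² + -4.8454²) = 5.1119 (running 22.4378)
  edge 6→7: √(5.1877² + -0.0696²) = 5.1882 (running 27.6259)
  edge 7→8: √(2.3017² + 2.5289²) = 3.4195 (running 31.0455)
  edge 8→1: √(1.6148² + 3.7314²) = 4.0658 (running 35.1113)
Perimeter = 35.1113

Perimeter at t=0.906: 35.1113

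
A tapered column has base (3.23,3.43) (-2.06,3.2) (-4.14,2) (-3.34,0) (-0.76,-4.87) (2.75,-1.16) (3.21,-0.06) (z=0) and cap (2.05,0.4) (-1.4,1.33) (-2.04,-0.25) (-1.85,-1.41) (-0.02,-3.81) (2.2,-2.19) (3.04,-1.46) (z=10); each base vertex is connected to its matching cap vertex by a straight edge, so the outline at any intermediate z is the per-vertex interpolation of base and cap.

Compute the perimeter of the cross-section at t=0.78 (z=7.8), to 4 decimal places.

Perimeter at t=0.78: 17.3406

Cross-section at t=0.78: each vertex is (1-t)·p0[i] + t·p1[i].
  v1: (1-0.78)·(3.23,3.43) + 0.78·(2.05,0.4) = (2.3096,1.0666)
  v2: (1-0.78)·(-2.06,3.2) + 0.78·(-1.4,1.33) = (-1.5452,1.7414)
  v3: (1-0.78)·(-4.14,2) + 0.78·(-2.04,-0.25) = (-2.5020,0.2450)
  v4: (1-0.78)·(-3.34,0) + 0.78·(-1.85,-1.41) = (-2.1778,-1.0998)
  v5: (1-0.78)·(-0.76,-4.87) + 0.78·(-0.02,-3.81) = (-0.1828,-4.0432)
  v6: (1-0.78)·(2.75,-1.16) + 0.78·(2.2,-2.19) = (2.3210,-1.9634)
  v7: (1-0.78)·(3.21,-0.06) + 0.78·(3.04,-1.46) = (3.0774,-1.1520)
Perimeter = Σ |v_{i+1} − v_i|:
  edge 1→2: √(-3.8548² + 0.6748²) = 3.9134 (running 3.9134)
  edge 2→3: √(-0.9568² + -1.4964²) = 1.7761 (running 5.6896)
  edge 3→4: √(0.3242² + -1.3448²) = 1.3833 (running 7.0729)
  edge 4→5: √(1.9950² + -2.9434²) = 3.5558 (running 10.6287)
  edge 5→6: √(2.5038² + 2.0798²) = 3.2549 (running 13.8836)
  edge 6→7: √(0.7564² + 0.8114²) = 1.1093 (running 14.9929)
  edge 7→1: √(-0.7678² + 2.2186²) = 2.3477 (running 17.3406)
Perimeter = 17.3406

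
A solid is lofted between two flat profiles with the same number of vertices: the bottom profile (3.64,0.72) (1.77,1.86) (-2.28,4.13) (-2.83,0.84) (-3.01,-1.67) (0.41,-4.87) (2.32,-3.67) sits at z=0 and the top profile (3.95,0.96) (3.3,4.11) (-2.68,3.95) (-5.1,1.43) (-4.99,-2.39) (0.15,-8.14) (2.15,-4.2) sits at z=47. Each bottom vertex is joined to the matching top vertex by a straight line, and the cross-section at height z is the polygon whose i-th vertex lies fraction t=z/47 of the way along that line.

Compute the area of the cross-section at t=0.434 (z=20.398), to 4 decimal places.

Area at t=0.434: 52.2801

Cross-section at t=0.434: each vertex is (1-t)·p0[i] + t·p1[i].
  v1: (1-0.434)·(3.64,0.72) + 0.434·(3.95,0.96) = (3.7745,0.8242)
  v2: (1-0.434)·(1.77,1.86) + 0.434·(3.3,4.11) = (2.4340,2.8365)
  v3: (1-0.434)·(-2.28,4.13) + 0.434·(-2.68,3.95) = (-2.4536,4.0519)
  v4: (1-0.434)·(-2.83,0.84) + 0.434·(-5.1,1.43) = (-3.8152,1.0961)
  v5: (1-0.434)·(-3.01,-1.67) + 0.434·(-4.99,-2.39) = (-3.8693,-1.9825)
  v6: (1-0.434)·(0.41,-4.87) + 0.434·(0.15,-8.14) = (0.2972,-6.2892)
  v7: (1-0.434)·(2.32,-3.67) + 0.434·(2.15,-4.2) = (2.2462,-3.9000)
Shoelace sum Σ(x_i·y_{i+1} − x_{i+1}·y_i):
  i=1: 3.7745·2.8365 − 2.4340·0.8242 = +8.7005 (running +8.7005)
  i=2: 2.4340·4.0519 − -2.4536·2.8365 = +16.8220 (running +25.5225)
  i=3: -2.4536·1.0961 − -3.8152·4.0519 = +12.7694 (running +38.2918)
  i=4: -3.8152·-1.9825 − -3.8693·1.0961 = +11.8045 (running +50.0963)
  i=5: -3.8693·-6.2892 − 0.2972·-1.9825 = +24.9240 (running +75.0203)
  i=6: 0.2972·-3.9000 − 2.2462·-6.2892 = +12.9680 (running +87.9883)
  i=7: 2.2462·0.8242 − 3.7745·-3.9000 = +16.5720 (running +104.5603)
Area = |Σ|/2 = |104.5603|/2 = 52.2801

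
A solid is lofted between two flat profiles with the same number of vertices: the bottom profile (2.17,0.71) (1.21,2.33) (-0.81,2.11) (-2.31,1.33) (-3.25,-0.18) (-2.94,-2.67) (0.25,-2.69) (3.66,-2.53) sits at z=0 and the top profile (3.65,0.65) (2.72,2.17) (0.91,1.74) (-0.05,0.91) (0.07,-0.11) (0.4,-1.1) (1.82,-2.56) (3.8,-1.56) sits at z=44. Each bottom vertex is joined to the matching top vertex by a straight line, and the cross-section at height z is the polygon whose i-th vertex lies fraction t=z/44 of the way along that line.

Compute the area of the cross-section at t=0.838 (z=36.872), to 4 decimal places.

Cross-section at t=0.838: each vertex is (1-t)·p0[i] + t·p1[i].
  v1: (1-0.838)·(2.17,0.71) + 0.838·(3.65,0.65) = (3.4102,0.6597)
  v2: (1-0.838)·(1.21,2.33) + 0.838·(2.72,2.17) = (2.4754,2.1959)
  v3: (1-0.838)·(-0.81,2.11) + 0.838·(0.91,1.74) = (0.6314,1.7999)
  v4: (1-0.838)·(-2.31,1.33) + 0.838·(-0.05,0.91) = (-0.4161,0.9780)
  v5: (1-0.838)·(-3.25,-0.18) + 0.838·(0.07,-0.11) = (-0.4678,-0.1213)
  v6: (1-0.838)·(-2.94,-2.67) + 0.838·(0.4,-1.1) = (-0.1411,-1.3543)
  v7: (1-0.838)·(0.25,-2.69) + 0.838·(1.82,-2.56) = (1.5657,-2.5811)
  v8: (1-0.838)·(3.66,-2.53) + 0.838·(3.8,-1.56) = (3.7773,-1.7171)
Shoelace sum Σ(x_i·y_{i+1} − x_{i+1}·y_i):
  i=1: 3.4102·2.1959 − 2.4754·0.6597 = +5.8556 (running +5.8556)
  i=2: 2.4754·1.7999 − 0.6314·2.1959 = +3.0691 (running +8.9247)
  i=3: 0.6314·0.9780 − -0.4161·1.7999 = +1.3665 (running +10.2912)
  i=4: -0.4161·-0.1213 − -0.4678·0.9780 = +0.5081 (running +10.7992)
  i=5: -0.4678·-1.3543 − -0.1411·-0.1213 = +0.6165 (running +11.4157)
  i=6: -0.1411·-2.5811 − 1.5657·-1.3543 = +2.4846 (running +13.9003)
  i=7: 1.5657·-1.7171 − 3.7773·-2.5811 = +7.0610 (running +20.9613)
  i=8: 3.7773·0.6597 − 3.4102·-1.7171 = +8.3478 (running +29.3092)
Area = |Σ|/2 = |29.3092|/2 = 14.6546

Area at t=0.838: 14.6546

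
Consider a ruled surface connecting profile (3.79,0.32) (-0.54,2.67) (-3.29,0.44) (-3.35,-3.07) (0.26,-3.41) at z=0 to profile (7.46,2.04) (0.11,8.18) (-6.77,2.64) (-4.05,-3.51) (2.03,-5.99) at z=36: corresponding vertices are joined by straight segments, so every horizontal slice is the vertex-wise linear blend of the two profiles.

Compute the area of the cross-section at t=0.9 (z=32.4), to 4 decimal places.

Cross-section at t=0.9: each vertex is (1-t)·p0[i] + t·p1[i].
  v1: (1-0.9)·(3.79,0.32) + 0.9·(7.46,2.04) = (7.0930,1.8680)
  v2: (1-0.9)·(-0.54,2.67) + 0.9·(0.11,8.18) = (0.0450,7.6290)
  v3: (1-0.9)·(-3.29,0.44) + 0.9·(-6.77,2.64) = (-6.4220,2.4200)
  v4: (1-0.9)·(-3.35,-3.07) + 0.9·(-4.05,-3.51) = (-3.9800,-3.4660)
  v5: (1-0.9)·(0.26,-3.41) + 0.9·(2.03,-5.99) = (1.8530,-5.7320)
Shoelace sum Σ(x_i·y_{i+1} − x_{i+1}·y_i):
  i=1: 7.0930·7.6290 − 0.0450·1.8680 = +54.0284 (running +54.0284)
  i=2: 0.0450·2.4200 − -6.4220·7.6290 = +49.1023 (running +103.1308)
  i=3: -6.4220·-3.4660 − -3.9800·2.4200 = +31.8903 (running +135.0210)
  i=4: -3.9800·-5.7320 − 1.8530·-3.4660 = +29.2359 (running +164.2569)
  i=5: 1.8530·1.8680 − 7.0930·-5.7320 = +44.1185 (running +208.3754)
Area = |Σ|/2 = |208.3754|/2 = 104.1877

Area at t=0.9: 104.1877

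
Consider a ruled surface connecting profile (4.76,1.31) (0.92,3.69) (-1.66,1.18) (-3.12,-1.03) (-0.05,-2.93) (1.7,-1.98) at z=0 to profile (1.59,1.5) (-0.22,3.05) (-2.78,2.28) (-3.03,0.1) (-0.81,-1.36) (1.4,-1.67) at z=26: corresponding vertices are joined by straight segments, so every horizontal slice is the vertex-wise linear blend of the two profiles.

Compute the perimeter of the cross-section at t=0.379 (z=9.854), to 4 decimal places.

Perimeter at t=0.379: 18.3127

Cross-section at t=0.379: each vertex is (1-t)·p0[i] + t·p1[i].
  v1: (1-0.379)·(4.76,1.31) + 0.379·(1.59,1.5) = (3.5586,1.3820)
  v2: (1-0.379)·(0.92,3.69) + 0.379·(-0.22,3.05) = (0.4879,3.4474)
  v3: (1-0.379)·(-1.66,1.18) + 0.379·(-2.78,2.28) = (-2.0845,1.5969)
  v4: (1-0.379)·(-3.12,-1.03) + 0.379·(-3.03,0.1) = (-3.0859,-0.6017)
  v5: (1-0.379)·(-0.05,-2.93) + 0.379·(-0.81,-1.36) = (-0.3380,-2.3350)
  v6: (1-0.379)·(1.7,-1.98) + 0.379·(1.4,-1.67) = (1.5863,-1.8625)
Perimeter = Σ |v_{i+1} − v_i|:
  edge 1→2: √(-3.0706² + 2.0654²) = 3.7006 (running 3.7006)
  edge 2→3: √(-2.5724² + -1.8505²) = 3.1689 (running 6.8695)
  edge 3→4: √(-1.0014² + -2.1986²) = 2.4159 (running 9.2855)
  edge 4→5: √(2.7479² + -1.7332²) = 3.2488 (running 12.5343)
  edge 5→6: √(1.9243² + 0.4725²) = 1.9815 (running 14.5158)
  edge 6→1: √(1.9723² + 3.2445²) = 3.7969 (running 18.3127)
Perimeter = 18.3127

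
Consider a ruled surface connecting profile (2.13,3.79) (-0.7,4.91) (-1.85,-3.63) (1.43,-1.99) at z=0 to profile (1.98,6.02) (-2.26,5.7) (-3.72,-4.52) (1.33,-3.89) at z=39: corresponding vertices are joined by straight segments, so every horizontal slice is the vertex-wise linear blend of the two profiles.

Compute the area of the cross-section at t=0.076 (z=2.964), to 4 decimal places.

Cross-section at t=0.076: each vertex is (1-t)·p0[i] + t·p1[i].
  v1: (1-0.076)·(2.13,3.79) + 0.076·(1.98,6.02) = (2.1186,3.9595)
  v2: (1-0.076)·(-0.7,4.91) + 0.076·(-2.26,5.7) = (-0.8186,4.9700)
  v3: (1-0.076)·(-1.85,-3.63) + 0.076·(-3.72,-4.52) = (-1.9921,-3.6976)
  v4: (1-0.076)·(1.43,-1.99) + 0.076·(1.33,-3.89) = (1.4224,-2.1344)
Shoelace sum Σ(x_i·y_{i+1} − x_{i+1}·y_i):
  i=1: 2.1186·4.9700 − -0.8186·3.9595 = +13.7706 (running +13.7706)
  i=2: -0.8186·-3.6976 − -1.9921·4.9700 = +12.9277 (running +26.6983)
  i=3: -1.9921·-2.1344 − 1.4224·-3.6976 = +9.5115 (running +36.2098)
  i=4: 1.4224·3.9595 − 2.1186·-2.1344 = +10.1539 (running +46.3637)
Area = |Σ|/2 = |46.3637|/2 = 23.1818

Area at t=0.076: 23.1818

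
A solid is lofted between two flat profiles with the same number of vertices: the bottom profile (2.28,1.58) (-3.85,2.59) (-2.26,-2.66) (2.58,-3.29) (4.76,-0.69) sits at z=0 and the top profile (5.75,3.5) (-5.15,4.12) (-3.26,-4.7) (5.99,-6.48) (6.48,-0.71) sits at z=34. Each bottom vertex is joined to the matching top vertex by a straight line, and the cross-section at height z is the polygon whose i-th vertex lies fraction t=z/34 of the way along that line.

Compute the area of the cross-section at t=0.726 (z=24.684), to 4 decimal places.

Area at t=0.726: 75.9837

Cross-section at t=0.726: each vertex is (1-t)·p0[i] + t·p1[i].
  v1: (1-0.726)·(2.28,1.58) + 0.726·(5.75,3.5) = (4.7992,2.9739)
  v2: (1-0.726)·(-3.85,2.59) + 0.726·(-5.15,4.12) = (-4.7938,3.7008)
  v3: (1-0.726)·(-2.26,-2.66) + 0.726·(-3.26,-4.7) = (-2.9860,-4.1410)
  v4: (1-0.726)·(2.58,-3.29) + 0.726·(5.99,-6.48) = (5.0557,-5.6059)
  v5: (1-0.726)·(4.76,-0.69) + 0.726·(6.48,-0.71) = (6.0087,-0.7045)
Shoelace sum Σ(x_i·y_{i+1} − x_{i+1}·y_i):
  i=1: 4.7992·3.7008 − -4.7938·2.9739 = +32.0172 (running +32.0172)
  i=2: -4.7938·-4.1410 − -2.9860·3.7008 = +30.9018 (running +62.9191)
  i=3: -2.9860·-5.6059 − 5.0557·-4.1410 = +37.6750 (running +100.5941)
  i=4: 5.0557·-0.7045 − 6.0087·-5.6059 = +30.1227 (running +130.7168)
  i=5: 6.0087·2.9739 − 4.7992·-0.7045 = +21.2506 (running +151.9674)
Area = |Σ|/2 = |151.9674|/2 = 75.9837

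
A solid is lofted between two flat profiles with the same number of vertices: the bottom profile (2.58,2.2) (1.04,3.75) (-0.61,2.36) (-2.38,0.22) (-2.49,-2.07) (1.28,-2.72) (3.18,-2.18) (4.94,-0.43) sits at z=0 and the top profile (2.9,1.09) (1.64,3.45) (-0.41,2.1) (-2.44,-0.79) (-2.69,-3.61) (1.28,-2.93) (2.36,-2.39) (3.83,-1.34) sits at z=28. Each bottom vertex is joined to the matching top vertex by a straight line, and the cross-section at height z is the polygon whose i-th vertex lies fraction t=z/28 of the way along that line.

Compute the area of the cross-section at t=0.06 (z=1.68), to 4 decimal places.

Area at t=0.06: 29.6916

Cross-section at t=0.06: each vertex is (1-t)·p0[i] + t·p1[i].
  v1: (1-0.06)·(2.58,2.2) + 0.06·(2.9,1.09) = (2.5992,2.1334)
  v2: (1-0.06)·(1.04,3.75) + 0.06·(1.64,3.45) = (1.0760,3.7320)
  v3: (1-0.06)·(-0.61,2.36) + 0.06·(-0.41,2.1) = (-0.5980,2.3444)
  v4: (1-0.06)·(-2.38,0.22) + 0.06·(-2.44,-0.79) = (-2.3836,0.1594)
  v5: (1-0.06)·(-2.49,-2.07) + 0.06·(-2.69,-3.61) = (-2.5020,-2.1624)
  v6: (1-0.06)·(1.28,-2.72) + 0.06·(1.28,-2.93) = (1.2800,-2.7326)
  v7: (1-0.06)·(3.18,-2.18) + 0.06·(2.36,-2.39) = (3.1308,-2.1926)
  v8: (1-0.06)·(4.94,-0.43) + 0.06·(3.83,-1.34) = (4.8734,-0.4846)
Shoelace sum Σ(x_i·y_{i+1} − x_{i+1}·y_i):
  i=1: 2.5992·3.7320 − 1.0760·2.1334 = +7.4047 (running +7.4047)
  i=2: 1.0760·2.3444 − -0.5980·3.7320 = +4.7543 (running +12.1590)
  i=3: -0.5980·0.1594 − -2.3836·2.3444 = +5.4928 (running +17.6518)
  i=4: -2.3836·-2.1624 − -2.5020·0.1594 = +5.5531 (running +23.2049)
  i=5: -2.5020·-2.7326 − 1.2800·-2.1624 = +9.6048 (running +32.8097)
  i=6: 1.2800·-2.1926 − 3.1308·-2.7326 = +5.7487 (running +38.5584)
  i=7: 3.1308·-0.4846 − 4.8734·-2.1926 = +9.1682 (running +47.7267)
  i=8: 4.8734·2.1334 − 2.5992·-0.4846 = +11.6565 (running +59.3831)
Area = |Σ|/2 = |59.3831|/2 = 29.6916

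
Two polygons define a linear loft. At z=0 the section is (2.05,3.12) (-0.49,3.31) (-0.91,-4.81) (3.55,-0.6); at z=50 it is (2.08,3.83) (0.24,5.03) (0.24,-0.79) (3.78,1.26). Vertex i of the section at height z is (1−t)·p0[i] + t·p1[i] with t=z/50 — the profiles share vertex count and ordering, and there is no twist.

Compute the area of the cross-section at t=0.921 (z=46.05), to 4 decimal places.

Cross-section at t=0.921: each vertex is (1-t)·p0[i] + t·p1[i].
  v1: (1-0.921)·(2.05,3.12) + 0.921·(2.08,3.83) = (2.0776,3.7739)
  v2: (1-0.921)·(-0.49,3.31) + 0.921·(0.24,5.03) = (0.1823,4.8941)
  v3: (1-0.921)·(-0.91,-4.81) + 0.921·(0.24,-0.79) = (0.1492,-1.1076)
  v4: (1-0.921)·(3.55,-0.6) + 0.921·(3.78,1.26) = (3.7618,1.1131)
Shoelace sum Σ(x_i·y_{i+1} − x_{i+1}·y_i):
  i=1: 2.0776·4.8941 − 0.1823·3.7739 = +9.4801 (running +9.4801)
  i=2: 0.1823·-1.1076 − 0.1492·4.8941 = -0.9319 (running +8.5482)
  i=3: 0.1492·1.1131 − 3.7618·-1.1076 = +4.3325 (running +12.8807)
  i=4: 3.7618·3.7739 − 2.0776·1.1131 = +11.8843 (running +24.7650)
Area = |Σ|/2 = |24.7650|/2 = 12.3825

Area at t=0.921: 12.3825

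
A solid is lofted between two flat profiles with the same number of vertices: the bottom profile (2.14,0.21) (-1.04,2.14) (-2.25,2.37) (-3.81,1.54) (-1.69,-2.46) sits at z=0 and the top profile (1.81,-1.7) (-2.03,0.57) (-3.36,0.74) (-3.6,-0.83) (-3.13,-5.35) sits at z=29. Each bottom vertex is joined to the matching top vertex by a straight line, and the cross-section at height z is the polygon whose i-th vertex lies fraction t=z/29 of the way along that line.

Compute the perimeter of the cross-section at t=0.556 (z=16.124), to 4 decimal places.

Perimeter at t=0.556: 16.8567

Cross-section at t=0.556: each vertex is (1-t)·p0[i] + t·p1[i].
  v1: (1-0.556)·(2.14,0.21) + 0.556·(1.81,-1.7) = (1.9565,-0.8520)
  v2: (1-0.556)·(-1.04,2.14) + 0.556·(-2.03,0.57) = (-1.5904,1.2671)
  v3: (1-0.556)·(-2.25,2.37) + 0.556·(-3.36,0.74) = (-2.8672,1.4637)
  v4: (1-0.556)·(-3.81,1.54) + 0.556·(-3.6,-0.83) = (-3.6932,0.2223)
  v5: (1-0.556)·(-1.69,-2.46) + 0.556·(-3.13,-5.35) = (-2.4906,-4.0668)
Perimeter = Σ |v_{i+1} − v_i|:
  edge 1→2: √(-3.5470² + 2.1190²) = 4.1317 (running 4.1317)
  edge 2→3: √(-1.2767² + 0.1966²) = 1.2918 (running 5.4235)
  edge 3→4: √(-0.8261² + -1.2414²) = 1.4912 (running 6.9147)
  edge 4→5: √(1.2026² + -4.2891²) = 4.4545 (running 11.3692)
  edge 5→1: √(4.4472² + 3.2149²) = 5.4875 (running 16.8567)
Perimeter = 16.8567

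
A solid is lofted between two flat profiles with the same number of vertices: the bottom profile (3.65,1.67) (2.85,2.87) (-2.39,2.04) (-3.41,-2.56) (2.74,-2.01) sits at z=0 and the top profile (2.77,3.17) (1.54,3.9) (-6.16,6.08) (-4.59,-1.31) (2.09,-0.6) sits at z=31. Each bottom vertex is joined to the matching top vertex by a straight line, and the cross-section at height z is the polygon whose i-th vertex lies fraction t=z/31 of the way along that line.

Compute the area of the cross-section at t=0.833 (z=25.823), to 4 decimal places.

Cross-section at t=0.833: each vertex is (1-t)·p0[i] + t·p1[i].
  v1: (1-0.833)·(3.65,1.67) + 0.833·(2.77,3.17) = (2.9170,2.9195)
  v2: (1-0.833)·(2.85,2.87) + 0.833·(1.54,3.9) = (1.7588,3.7280)
  v3: (1-0.833)·(-2.39,2.04) + 0.833·(-6.16,6.08) = (-5.5304,5.4053)
  v4: (1-0.833)·(-3.41,-2.56) + 0.833·(-4.59,-1.31) = (-4.3929,-1.5188)
  v5: (1-0.833)·(2.74,-2.01) + 0.833·(2.09,-0.6) = (2.1986,-0.8355)
Shoelace sum Σ(x_i·y_{i+1} − x_{i+1}·y_i):
  i=1: 2.9170·3.7280 − 1.7588·2.9195 = +5.7397 (running +5.7397)
  i=2: 1.7588·5.4053 − -5.5304·3.7280 = +30.1240 (running +35.8637)
  i=3: -5.5304·-1.5188 − -4.3929·5.4053 = +32.1446 (running +68.0083)
  i=4: -4.3929·-0.8355 − 2.1986·-1.5188 = +7.0092 (running +75.0175)
  i=5: 2.1986·2.9195 − 2.9170·-0.8355 = +8.8557 (running +83.8732)
Area = |Σ|/2 = |83.8732|/2 = 41.9366

Area at t=0.833: 41.9366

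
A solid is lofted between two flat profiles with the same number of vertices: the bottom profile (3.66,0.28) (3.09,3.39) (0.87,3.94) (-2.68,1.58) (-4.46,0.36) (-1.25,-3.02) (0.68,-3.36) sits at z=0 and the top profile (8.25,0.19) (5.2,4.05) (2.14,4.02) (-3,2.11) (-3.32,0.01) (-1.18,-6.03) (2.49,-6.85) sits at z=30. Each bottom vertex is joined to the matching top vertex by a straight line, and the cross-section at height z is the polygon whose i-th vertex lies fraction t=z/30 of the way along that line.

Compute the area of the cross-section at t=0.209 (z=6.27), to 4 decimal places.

Area at t=0.209: 44.1593

Cross-section at t=0.209: each vertex is (1-t)·p0[i] + t·p1[i].
  v1: (1-0.209)·(3.66,0.28) + 0.209·(8.25,0.19) = (4.6193,0.2612)
  v2: (1-0.209)·(3.09,3.39) + 0.209·(5.2,4.05) = (3.5310,3.5279)
  v3: (1-0.209)·(0.87,3.94) + 0.209·(2.14,4.02) = (1.1354,3.9567)
  v4: (1-0.209)·(-2.68,1.58) + 0.209·(-3,2.11) = (-2.7469,1.6908)
  v5: (1-0.209)·(-4.46,0.36) + 0.209·(-3.32,0.01) = (-4.2217,0.2868)
  v6: (1-0.209)·(-1.25,-3.02) + 0.209·(-1.18,-6.03) = (-1.2354,-3.6491)
  v7: (1-0.209)·(0.68,-3.36) + 0.209·(2.49,-6.85) = (1.0583,-4.0894)
Shoelace sum Σ(x_i·y_{i+1} − x_{i+1}·y_i):
  i=1: 4.6193·3.5279 − 3.5310·0.2612 = +15.3744 (running +15.3744)
  i=2: 3.5310·3.9567 − 1.1354·3.5279 = +9.9654 (running +25.3398)
  i=3: 1.1354·1.6908 − -2.7469·3.9567 = +12.7884 (running +38.1282)
  i=4: -2.7469·0.2868 − -4.2217·1.6908 = +6.3500 (running +44.4782)
  i=5: -4.2217·-3.6491 − -1.2354·0.2868 = +15.7599 (running +60.2381)
  i=6: -1.2354·-4.0894 − 1.0583·-3.6491 = +8.9137 (running +69.1518)
  i=7: 1.0583·0.2612 − 4.6193·-4.0894 = +19.1667 (running +88.3185)
Area = |Σ|/2 = |88.3185|/2 = 44.1593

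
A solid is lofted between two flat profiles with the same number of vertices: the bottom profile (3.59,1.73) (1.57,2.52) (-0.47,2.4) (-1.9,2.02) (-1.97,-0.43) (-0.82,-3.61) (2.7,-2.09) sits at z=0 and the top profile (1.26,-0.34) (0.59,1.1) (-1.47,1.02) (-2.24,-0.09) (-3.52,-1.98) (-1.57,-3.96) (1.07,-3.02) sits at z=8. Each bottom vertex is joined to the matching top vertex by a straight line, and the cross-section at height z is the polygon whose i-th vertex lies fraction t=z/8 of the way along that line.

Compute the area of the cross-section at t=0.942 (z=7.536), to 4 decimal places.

Area at t=0.942: 17.2515

Cross-section at t=0.942: each vertex is (1-t)·p0[i] + t·p1[i].
  v1: (1-0.942)·(3.59,1.73) + 0.942·(1.26,-0.34) = (1.3951,-0.2199)
  v2: (1-0.942)·(1.57,2.52) + 0.942·(0.59,1.1) = (0.6468,1.1824)
  v3: (1-0.942)·(-0.47,2.4) + 0.942·(-1.47,1.02) = (-1.4120,1.1000)
  v4: (1-0.942)·(-1.9,2.02) + 0.942·(-2.24,-0.09) = (-2.2203,0.0324)
  v5: (1-0.942)·(-1.97,-0.43) + 0.942·(-3.52,-1.98) = (-3.4301,-1.8901)
  v6: (1-0.942)·(-0.82,-3.61) + 0.942·(-1.57,-3.96) = (-1.5265,-3.9397)
  v7: (1-0.942)·(2.7,-2.09) + 0.942·(1.07,-3.02) = (1.1645,-2.9661)
Shoelace sum Σ(x_i·y_{i+1} − x_{i+1}·y_i):
  i=1: 1.3951·1.1824 − 0.6468·-0.2199 = +1.7918 (running +1.7918)
  i=2: 0.6468·1.1000 − -1.4120·1.1824 = +2.3810 (running +4.1729)
  i=3: -1.4120·0.0324 − -2.2203·1.1000 = +2.3967 (running +6.5695)
  i=4: -2.2203·-1.8901 − -3.4301·0.0324 = +4.3076 (running +10.8772)
  i=5: -3.4301·-3.9397 − -1.5265·-1.8901 = +10.6283 (running +21.5055)
  i=6: -1.5265·-2.9661 − 1.1645·-3.9397 = +9.1156 (running +30.6211)
  i=7: 1.1645·-0.2199 − 1.3951·-2.9661 = +3.8819 (running +34.5031)
Area = |Σ|/2 = |34.5031|/2 = 17.2515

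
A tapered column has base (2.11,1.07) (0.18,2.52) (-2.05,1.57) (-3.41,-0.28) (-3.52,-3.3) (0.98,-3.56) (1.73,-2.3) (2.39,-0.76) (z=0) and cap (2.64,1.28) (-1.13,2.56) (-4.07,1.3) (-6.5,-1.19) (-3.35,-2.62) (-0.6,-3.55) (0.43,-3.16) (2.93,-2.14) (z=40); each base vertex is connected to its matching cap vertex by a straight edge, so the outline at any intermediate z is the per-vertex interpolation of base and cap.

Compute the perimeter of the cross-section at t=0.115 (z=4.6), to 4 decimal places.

Cross-section at t=0.115: each vertex is (1-t)·p0[i] + t·p1[i].
  v1: (1-0.115)·(2.11,1.07) + 0.115·(2.64,1.28) = (2.1709,1.0941)
  v2: (1-0.115)·(0.18,2.52) + 0.115·(-1.13,2.56) = (0.0294,2.5246)
  v3: (1-0.115)·(-2.05,1.57) + 0.115·(-4.07,1.3) = (-2.2823,1.5390)
  v4: (1-0.115)·(-3.41,-0.28) + 0.115·(-6.5,-1.19) = (-3.7654,-0.3847)
  v5: (1-0.115)·(-3.52,-3.3) + 0.115·(-3.35,-2.62) = (-3.5005,-3.2218)
  v6: (1-0.115)·(0.98,-3.56) + 0.115·(-0.6,-3.55) = (0.7983,-3.5589)
  v7: (1-0.115)·(1.73,-2.3) + 0.115·(0.43,-3.16) = (1.5805,-2.3989)
  v8: (1-0.115)·(2.39,-0.76) + 0.115·(2.93,-2.14) = (2.4521,-0.9187)
Perimeter = Σ |v_{i+1} − v_i|:
  edge 1→2: √(-2.1416² + 1.4304²) = 2.5754 (running 2.5754)
  edge 2→3: √(-2.3117² + -0.9856²) = 2.5130 (running 5.0884)
  edge 3→4: √(-1.4830² + -1.9236²) = 2.4289 (running 7.5173)
  edge 4→5: √(0.2649² + -2.8371²) = 2.8495 (running 10.3668)
  edge 5→6: √(4.2988² + -0.3371²) = 4.3119 (running 14.6788)
  edge 6→7: √(0.7822² + 1.1600²) = 1.3990 (running 16.0778)
  edge 7→8: √(0.8716² + 1.4802²) = 1.7178 (running 17.7956)
  edge 8→1: √(-0.2812² + 2.0128²) = 2.0324 (running 19.8279)
Perimeter = 19.8279

Perimeter at t=0.115: 19.8279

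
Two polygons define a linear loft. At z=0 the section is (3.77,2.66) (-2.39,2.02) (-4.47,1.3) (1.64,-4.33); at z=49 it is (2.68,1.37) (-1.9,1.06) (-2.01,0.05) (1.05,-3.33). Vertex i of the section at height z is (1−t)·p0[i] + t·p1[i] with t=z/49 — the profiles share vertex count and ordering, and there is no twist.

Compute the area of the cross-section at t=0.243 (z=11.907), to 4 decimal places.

Area at t=0.243: 24.2099

Cross-section at t=0.243: each vertex is (1-t)·p0[i] + t·p1[i].
  v1: (1-0.243)·(3.77,2.66) + 0.243·(2.68,1.37) = (3.5051,2.3465)
  v2: (1-0.243)·(-2.39,2.02) + 0.243·(-1.9,1.06) = (-2.2709,1.7867)
  v3: (1-0.243)·(-4.47,1.3) + 0.243·(-2.01,0.05) = (-3.8722,0.9963)
  v4: (1-0.243)·(1.64,-4.33) + 0.243·(1.05,-3.33) = (1.4966,-4.0870)
Shoelace sum Σ(x_i·y_{i+1} − x_{i+1}·y_i):
  i=1: 3.5051·1.7867 − -2.2709·2.3465 = +11.5915 (running +11.5915)
  i=2: -2.2709·0.9963 − -3.8722·1.7867 = +4.6562 (running +16.2477)
  i=3: -3.8722·-4.0870 − 1.4966·0.9963 = +14.3347 (running +30.5824)
  i=4: 1.4966·2.3465 − 3.5051·-4.0870 = +17.8374 (running +48.4197)
Area = |Σ|/2 = |48.4197|/2 = 24.2099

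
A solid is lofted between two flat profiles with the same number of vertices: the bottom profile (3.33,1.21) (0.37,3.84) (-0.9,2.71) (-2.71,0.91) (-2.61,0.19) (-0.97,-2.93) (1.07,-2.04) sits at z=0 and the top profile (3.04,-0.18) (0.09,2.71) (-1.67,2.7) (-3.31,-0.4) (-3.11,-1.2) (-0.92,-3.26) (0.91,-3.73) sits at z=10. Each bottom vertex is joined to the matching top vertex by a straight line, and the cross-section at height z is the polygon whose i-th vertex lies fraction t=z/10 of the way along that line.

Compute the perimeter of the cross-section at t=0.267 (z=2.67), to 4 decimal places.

Perimeter at t=0.267: 18.5748

Cross-section at t=0.267: each vertex is (1-t)·p0[i] + t·p1[i].
  v1: (1-0.267)·(3.33,1.21) + 0.267·(3.04,-0.18) = (3.2526,0.8389)
  v2: (1-0.267)·(0.37,3.84) + 0.267·(0.09,2.71) = (0.2952,3.5383)
  v3: (1-0.267)·(-0.9,2.71) + 0.267·(-1.67,2.7) = (-1.1056,2.7073)
  v4: (1-0.267)·(-2.71,0.91) + 0.267·(-3.31,-0.4) = (-2.8702,0.5602)
  v5: (1-0.267)·(-2.61,0.19) + 0.267·(-3.11,-1.2) = (-2.7435,-0.1811)
  v6: (1-0.267)·(-0.97,-2.93) + 0.267·(-0.92,-3.26) = (-0.9567,-3.0181)
  v7: (1-0.267)·(1.07,-2.04) + 0.267·(0.91,-3.73) = (1.0273,-2.4912)
Perimeter = Σ |v_{i+1} − v_i|:
  edge 1→2: √(-2.9573² + 2.6994²) = 4.0041 (running 4.0041)
  edge 2→3: √(-1.4008² + -0.8310²) = 1.6287 (running 5.6328)
  edge 3→4: √(-1.7646² + -2.1471²) = 2.7792 (running 8.4120)
  edge 4→5: √(0.1267² + -0.7414²) = 0.7521 (running 9.1641)
  edge 5→6: √(1.7869² + -2.8370²) = 3.3528 (running 12.5169)
  edge 6→7: √(1.9839² + 0.5269²) = 2.0527 (running 14.5696)
  edge 7→1: √(2.2253² + 3.3301²) = 4.0052 (running 18.5748)
Perimeter = 18.5748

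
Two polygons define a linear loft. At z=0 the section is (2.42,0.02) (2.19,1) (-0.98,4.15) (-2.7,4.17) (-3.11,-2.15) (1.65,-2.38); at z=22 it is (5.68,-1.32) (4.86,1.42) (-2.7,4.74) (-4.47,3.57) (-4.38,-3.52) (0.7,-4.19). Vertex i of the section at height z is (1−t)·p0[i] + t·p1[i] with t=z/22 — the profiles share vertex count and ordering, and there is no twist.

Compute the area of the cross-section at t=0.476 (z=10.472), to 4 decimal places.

Area at t=0.476: 42.4968

Cross-section at t=0.476: each vertex is (1-t)·p0[i] + t·p1[i].
  v1: (1-0.476)·(2.42,0.02) + 0.476·(5.68,-1.32) = (3.9718,-0.6178)
  v2: (1-0.476)·(2.19,1) + 0.476·(4.86,1.42) = (3.4609,1.1999)
  v3: (1-0.476)·(-0.98,4.15) + 0.476·(-2.7,4.74) = (-1.7987,4.4308)
  v4: (1-0.476)·(-2.7,4.17) + 0.476·(-4.47,3.57) = (-3.5425,3.8844)
  v5: (1-0.476)·(-3.11,-2.15) + 0.476·(-4.38,-3.52) = (-3.7145,-2.8021)
  v6: (1-0.476)·(1.65,-2.38) + 0.476·(0.7,-4.19) = (1.1978,-3.2416)
Shoelace sum Σ(x_i·y_{i+1} − x_{i+1}·y_i):
  i=1: 3.9718·1.1999 − 3.4609·-0.6178 = +6.9041 (running +6.9041)
  i=2: 3.4609·4.4308 − -1.7987·1.1999 = +17.4931 (running +24.3972)
  i=3: -1.7987·3.8844 − -3.5425·4.4308 = +8.7094 (running +33.1066)
  i=4: -3.5425·-2.8021 − -3.7145·3.8844 = +24.3552 (running +57.4618)
  i=5: -3.7145·-3.2416 − 1.1978·-2.8021 = +15.3972 (running +72.8590)
  i=6: 1.1978·-0.6178 − 3.9718·-3.2416 = +12.1346 (running +84.9937)
Area = |Σ|/2 = |84.9937|/2 = 42.4968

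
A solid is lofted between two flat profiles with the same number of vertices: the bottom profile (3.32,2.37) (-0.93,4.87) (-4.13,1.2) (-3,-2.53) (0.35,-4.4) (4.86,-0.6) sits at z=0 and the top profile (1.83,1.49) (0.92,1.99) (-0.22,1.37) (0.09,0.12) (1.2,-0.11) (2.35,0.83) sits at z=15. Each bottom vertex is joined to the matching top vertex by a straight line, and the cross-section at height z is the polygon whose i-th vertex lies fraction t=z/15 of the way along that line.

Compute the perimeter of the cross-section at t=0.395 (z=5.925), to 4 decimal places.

Perimeter at t=0.395: 18.9472

Cross-section at t=0.395: each vertex is (1-t)·p0[i] + t·p1[i].
  v1: (1-0.395)·(3.32,2.37) + 0.395·(1.83,1.49) = (2.7315,2.0224)
  v2: (1-0.395)·(-0.93,4.87) + 0.395·(0.92,1.99) = (-0.1992,3.7324)
  v3: (1-0.395)·(-4.13,1.2) + 0.395·(-0.22,1.37) = (-2.5856,1.2671)
  v4: (1-0.395)·(-3,-2.53) + 0.395·(0.09,0.12) = (-1.7794,-1.4832)
  v5: (1-0.395)·(0.35,-4.4) + 0.395·(1.2,-0.11) = (0.6857,-2.7054)
  v6: (1-0.395)·(4.86,-0.6) + 0.395·(2.35,0.83) = (3.8686,-0.0352)
Perimeter = Σ |v_{i+1} − v_i|:
  edge 1→2: √(-2.9307² + 1.7100²) = 3.3931 (running 3.3931)
  edge 2→3: √(-2.3863² + -2.4652²) = 3.4310 (running 6.8241)
  edge 3→4: √(0.8061² + -2.7504²) = 2.8661 (running 9.6902)
  edge 4→5: √(2.4652² + -1.2222²) = 2.7515 (running 12.4418)
  edge 5→6: √(3.1828² + 2.6703²) = 4.1546 (running 16.5964)
  edge 6→1: √(-1.1371² + 2.0575²) = 2.3509 (running 18.9472)
Perimeter = 18.9472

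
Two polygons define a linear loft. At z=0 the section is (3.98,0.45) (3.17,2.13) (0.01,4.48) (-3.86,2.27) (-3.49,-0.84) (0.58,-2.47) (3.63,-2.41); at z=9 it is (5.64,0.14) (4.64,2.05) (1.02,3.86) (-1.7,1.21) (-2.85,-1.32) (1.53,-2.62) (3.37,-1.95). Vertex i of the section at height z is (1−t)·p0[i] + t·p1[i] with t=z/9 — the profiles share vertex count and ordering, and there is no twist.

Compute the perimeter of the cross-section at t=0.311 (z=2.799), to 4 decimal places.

Cross-section at t=0.311: each vertex is (1-t)·p0[i] + t·p1[i].
  v1: (1-0.311)·(3.98,0.45) + 0.311·(5.64,0.14) = (4.4963,0.3536)
  v2: (1-0.311)·(3.17,2.13) + 0.311·(4.64,2.05) = (3.6272,2.1051)
  v3: (1-0.311)·(0.01,4.48) + 0.311·(1.02,3.86) = (0.3241,4.2872)
  v4: (1-0.311)·(-3.86,2.27) + 0.311·(-1.7,1.21) = (-3.1882,1.9403)
  v5: (1-0.311)·(-3.49,-0.84) + 0.311·(-2.85,-1.32) = (-3.2910,-0.9893)
  v6: (1-0.311)·(0.58,-2.47) + 0.311·(1.53,-2.62) = (0.8755,-2.5167)
  v7: (1-0.311)·(3.63,-2.41) + 0.311·(3.37,-1.95) = (3.5491,-2.2669)
Perimeter = Σ |v_{i+1} − v_i|:
  edge 1→2: √(-0.8691² + 1.7515²) = 1.9553 (running 1.9553)
  edge 2→3: √(-3.3031² + 2.1821²) = 3.9587 (running 5.9140)
  edge 3→4: √(-3.5124² + -2.3468²) = 4.2242 (running 10.1383)
  edge 4→5: √(-0.1027² + -2.9296²) = 2.9314 (running 13.0697)
  edge 5→6: √(4.1664² + -1.5274²) = 4.4375 (running 17.5072)
  edge 6→7: √(2.6737² + 0.2497²) = 2.6853 (running 20.1926)
  edge 7→1: √(0.9471² + 2.6205²) = 2.7864 (running 22.9790)
Perimeter = 22.9790

Perimeter at t=0.311: 22.9790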